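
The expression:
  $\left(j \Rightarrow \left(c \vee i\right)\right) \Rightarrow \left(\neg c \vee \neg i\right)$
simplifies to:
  $\neg c \vee \neg i$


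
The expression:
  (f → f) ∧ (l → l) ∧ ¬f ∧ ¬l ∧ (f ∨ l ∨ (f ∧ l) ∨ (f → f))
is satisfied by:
  {l: False, f: False}


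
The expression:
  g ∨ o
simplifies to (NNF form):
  g ∨ o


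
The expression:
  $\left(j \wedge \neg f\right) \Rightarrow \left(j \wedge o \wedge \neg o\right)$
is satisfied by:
  {f: True, j: False}
  {j: False, f: False}
  {j: True, f: True}


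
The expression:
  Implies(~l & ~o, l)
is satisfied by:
  {o: True, l: True}
  {o: True, l: False}
  {l: True, o: False}


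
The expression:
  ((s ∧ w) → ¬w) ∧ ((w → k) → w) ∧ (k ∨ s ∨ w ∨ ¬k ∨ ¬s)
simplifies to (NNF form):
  w ∧ ¬s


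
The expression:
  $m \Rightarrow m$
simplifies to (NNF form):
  $\text{True}$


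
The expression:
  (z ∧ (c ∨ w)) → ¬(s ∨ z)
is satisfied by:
  {w: False, z: False, c: False}
  {c: True, w: False, z: False}
  {w: True, c: False, z: False}
  {c: True, w: True, z: False}
  {z: True, c: False, w: False}


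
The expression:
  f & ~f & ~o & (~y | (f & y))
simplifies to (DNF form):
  False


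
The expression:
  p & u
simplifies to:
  p & u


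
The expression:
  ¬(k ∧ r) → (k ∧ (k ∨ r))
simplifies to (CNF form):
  k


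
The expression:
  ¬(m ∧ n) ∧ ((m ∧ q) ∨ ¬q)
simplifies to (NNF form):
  (m ∧ ¬n) ∨ (¬m ∧ ¬q)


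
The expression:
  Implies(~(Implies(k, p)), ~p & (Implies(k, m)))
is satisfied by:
  {p: True, m: True, k: False}
  {p: True, k: False, m: False}
  {m: True, k: False, p: False}
  {m: False, k: False, p: False}
  {p: True, m: True, k: True}
  {p: True, k: True, m: False}
  {m: True, k: True, p: False}


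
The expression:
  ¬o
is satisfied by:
  {o: False}


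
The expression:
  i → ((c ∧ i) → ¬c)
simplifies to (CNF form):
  ¬c ∨ ¬i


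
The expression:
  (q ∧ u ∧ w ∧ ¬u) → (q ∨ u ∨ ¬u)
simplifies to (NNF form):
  True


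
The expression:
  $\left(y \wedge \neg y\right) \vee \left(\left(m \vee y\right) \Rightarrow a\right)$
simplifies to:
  $a \vee \left(\neg m \wedge \neg y\right)$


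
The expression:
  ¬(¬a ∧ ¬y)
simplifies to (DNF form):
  a ∨ y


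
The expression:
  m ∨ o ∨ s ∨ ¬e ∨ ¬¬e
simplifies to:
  True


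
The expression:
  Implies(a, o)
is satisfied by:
  {o: True, a: False}
  {a: False, o: False}
  {a: True, o: True}


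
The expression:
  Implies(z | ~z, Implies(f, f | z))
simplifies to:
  True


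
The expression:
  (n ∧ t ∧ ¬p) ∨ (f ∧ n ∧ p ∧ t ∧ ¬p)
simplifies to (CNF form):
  n ∧ t ∧ ¬p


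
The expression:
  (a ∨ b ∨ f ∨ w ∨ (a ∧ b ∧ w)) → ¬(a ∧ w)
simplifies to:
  ¬a ∨ ¬w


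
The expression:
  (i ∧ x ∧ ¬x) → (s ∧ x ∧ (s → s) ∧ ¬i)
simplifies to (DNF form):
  True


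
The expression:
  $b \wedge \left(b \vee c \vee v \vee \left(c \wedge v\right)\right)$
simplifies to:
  $b$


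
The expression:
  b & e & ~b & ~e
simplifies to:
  False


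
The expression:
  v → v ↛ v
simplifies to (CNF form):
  ¬v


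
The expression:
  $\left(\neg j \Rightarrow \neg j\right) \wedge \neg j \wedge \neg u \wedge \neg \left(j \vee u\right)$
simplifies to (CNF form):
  $\neg j \wedge \neg u$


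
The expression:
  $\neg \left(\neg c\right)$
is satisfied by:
  {c: True}


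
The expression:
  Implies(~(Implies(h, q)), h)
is always true.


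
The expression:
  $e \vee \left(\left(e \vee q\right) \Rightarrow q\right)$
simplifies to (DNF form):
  $\text{True}$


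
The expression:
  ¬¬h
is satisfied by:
  {h: True}


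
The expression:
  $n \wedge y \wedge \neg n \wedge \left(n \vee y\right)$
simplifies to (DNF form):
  $\text{False}$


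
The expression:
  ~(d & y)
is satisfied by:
  {d: False, y: False}
  {y: True, d: False}
  {d: True, y: False}


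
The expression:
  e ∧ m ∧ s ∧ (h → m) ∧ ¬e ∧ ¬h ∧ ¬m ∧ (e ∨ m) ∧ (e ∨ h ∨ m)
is never true.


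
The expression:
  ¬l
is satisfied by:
  {l: False}


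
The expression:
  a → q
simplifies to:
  q ∨ ¬a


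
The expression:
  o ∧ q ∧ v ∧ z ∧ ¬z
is never true.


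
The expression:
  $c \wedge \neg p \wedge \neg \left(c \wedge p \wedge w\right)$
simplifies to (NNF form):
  $c \wedge \neg p$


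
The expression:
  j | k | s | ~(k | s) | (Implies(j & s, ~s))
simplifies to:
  True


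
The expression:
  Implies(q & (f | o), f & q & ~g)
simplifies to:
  ~q | (f & ~g) | (~f & ~o)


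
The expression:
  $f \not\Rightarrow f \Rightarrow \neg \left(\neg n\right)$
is always true.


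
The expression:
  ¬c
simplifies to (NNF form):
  ¬c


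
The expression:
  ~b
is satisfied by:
  {b: False}


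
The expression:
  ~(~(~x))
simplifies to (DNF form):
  ~x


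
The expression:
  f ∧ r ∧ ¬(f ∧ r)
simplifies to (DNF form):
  False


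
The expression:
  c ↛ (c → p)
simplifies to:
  c ∧ ¬p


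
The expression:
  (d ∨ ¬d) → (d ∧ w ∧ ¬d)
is never true.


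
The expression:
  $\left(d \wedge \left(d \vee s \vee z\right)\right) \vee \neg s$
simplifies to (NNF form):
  $d \vee \neg s$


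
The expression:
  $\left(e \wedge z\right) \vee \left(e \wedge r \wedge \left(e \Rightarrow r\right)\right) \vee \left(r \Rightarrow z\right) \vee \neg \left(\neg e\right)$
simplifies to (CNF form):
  $e \vee z \vee \neg r$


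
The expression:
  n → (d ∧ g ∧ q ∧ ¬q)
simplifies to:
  ¬n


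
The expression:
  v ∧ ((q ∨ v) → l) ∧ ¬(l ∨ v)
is never true.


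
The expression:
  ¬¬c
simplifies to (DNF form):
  c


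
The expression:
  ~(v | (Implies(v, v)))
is never true.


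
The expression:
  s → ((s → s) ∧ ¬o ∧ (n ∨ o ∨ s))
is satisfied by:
  {s: False, o: False}
  {o: True, s: False}
  {s: True, o: False}


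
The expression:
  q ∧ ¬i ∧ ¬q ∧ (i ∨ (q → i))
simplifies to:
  False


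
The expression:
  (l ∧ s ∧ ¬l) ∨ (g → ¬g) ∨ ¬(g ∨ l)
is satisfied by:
  {g: False}


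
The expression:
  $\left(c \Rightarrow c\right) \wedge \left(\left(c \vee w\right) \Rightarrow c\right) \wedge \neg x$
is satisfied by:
  {c: True, x: False, w: False}
  {x: False, w: False, c: False}
  {c: True, w: True, x: False}


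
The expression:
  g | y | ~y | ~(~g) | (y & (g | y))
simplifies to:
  True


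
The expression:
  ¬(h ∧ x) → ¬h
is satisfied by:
  {x: True, h: False}
  {h: False, x: False}
  {h: True, x: True}


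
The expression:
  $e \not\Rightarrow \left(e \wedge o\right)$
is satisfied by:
  {e: True, o: False}


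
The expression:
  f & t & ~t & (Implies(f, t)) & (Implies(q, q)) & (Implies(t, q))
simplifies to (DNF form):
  False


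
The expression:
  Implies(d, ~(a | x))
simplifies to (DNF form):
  ~d | (~a & ~x)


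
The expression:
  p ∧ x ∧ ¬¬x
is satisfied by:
  {p: True, x: True}


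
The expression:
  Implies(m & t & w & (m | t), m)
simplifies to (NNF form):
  True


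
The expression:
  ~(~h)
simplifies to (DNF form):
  h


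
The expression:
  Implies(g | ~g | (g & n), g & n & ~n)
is never true.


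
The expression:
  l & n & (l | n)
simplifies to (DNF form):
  l & n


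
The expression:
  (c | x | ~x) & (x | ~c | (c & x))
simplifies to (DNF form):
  x | ~c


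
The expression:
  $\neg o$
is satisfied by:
  {o: False}


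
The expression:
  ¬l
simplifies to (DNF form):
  ¬l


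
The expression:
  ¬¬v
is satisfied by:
  {v: True}


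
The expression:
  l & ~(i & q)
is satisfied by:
  {l: True, q: False, i: False}
  {i: True, l: True, q: False}
  {q: True, l: True, i: False}


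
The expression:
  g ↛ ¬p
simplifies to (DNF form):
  g ∧ p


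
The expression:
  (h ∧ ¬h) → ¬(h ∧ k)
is always true.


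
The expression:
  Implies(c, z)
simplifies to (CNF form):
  z | ~c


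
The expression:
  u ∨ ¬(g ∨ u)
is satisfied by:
  {u: True, g: False}
  {g: False, u: False}
  {g: True, u: True}


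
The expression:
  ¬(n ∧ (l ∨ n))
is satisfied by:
  {n: False}


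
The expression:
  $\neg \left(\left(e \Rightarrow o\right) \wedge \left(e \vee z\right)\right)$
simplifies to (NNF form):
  $\left(e \wedge \neg o\right) \vee \left(\neg e \wedge \neg z\right)$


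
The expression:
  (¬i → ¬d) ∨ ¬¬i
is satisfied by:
  {i: True, d: False}
  {d: False, i: False}
  {d: True, i: True}


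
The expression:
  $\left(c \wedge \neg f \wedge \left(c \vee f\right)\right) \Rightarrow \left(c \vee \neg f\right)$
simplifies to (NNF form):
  $\text{True}$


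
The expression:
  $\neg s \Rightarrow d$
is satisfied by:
  {d: True, s: True}
  {d: True, s: False}
  {s: True, d: False}


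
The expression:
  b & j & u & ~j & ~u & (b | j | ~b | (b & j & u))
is never true.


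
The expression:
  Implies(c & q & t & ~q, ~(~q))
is always true.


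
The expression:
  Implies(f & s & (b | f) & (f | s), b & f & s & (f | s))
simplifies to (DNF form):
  b | ~f | ~s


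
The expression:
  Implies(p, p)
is always true.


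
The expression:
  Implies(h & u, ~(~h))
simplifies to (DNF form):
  True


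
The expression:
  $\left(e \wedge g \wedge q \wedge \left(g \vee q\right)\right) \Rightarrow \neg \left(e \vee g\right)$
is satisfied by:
  {g: False, e: False, q: False}
  {q: True, g: False, e: False}
  {e: True, g: False, q: False}
  {q: True, e: True, g: False}
  {g: True, q: False, e: False}
  {q: True, g: True, e: False}
  {e: True, g: True, q: False}


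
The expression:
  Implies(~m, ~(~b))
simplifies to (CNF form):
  b | m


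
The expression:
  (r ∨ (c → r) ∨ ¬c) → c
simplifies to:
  c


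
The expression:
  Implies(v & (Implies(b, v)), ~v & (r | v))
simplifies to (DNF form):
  ~v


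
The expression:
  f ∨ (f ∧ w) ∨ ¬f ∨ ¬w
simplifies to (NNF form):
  True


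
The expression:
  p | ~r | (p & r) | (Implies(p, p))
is always true.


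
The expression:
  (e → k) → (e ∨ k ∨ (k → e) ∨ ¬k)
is always true.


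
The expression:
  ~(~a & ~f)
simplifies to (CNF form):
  a | f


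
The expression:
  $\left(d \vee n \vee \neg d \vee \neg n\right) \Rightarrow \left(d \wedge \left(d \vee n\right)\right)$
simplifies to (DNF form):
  $d$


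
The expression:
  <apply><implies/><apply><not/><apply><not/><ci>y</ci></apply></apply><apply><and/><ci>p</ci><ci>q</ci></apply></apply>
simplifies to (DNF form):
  <apply><or/><apply><not/><ci>y</ci></apply><apply><and/><ci>p</ci><ci>q</ci></apply></apply>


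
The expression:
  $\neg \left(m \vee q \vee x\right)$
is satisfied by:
  {q: False, x: False, m: False}


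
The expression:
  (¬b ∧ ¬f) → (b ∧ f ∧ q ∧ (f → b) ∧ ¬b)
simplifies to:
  b ∨ f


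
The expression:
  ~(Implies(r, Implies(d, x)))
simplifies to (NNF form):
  d & r & ~x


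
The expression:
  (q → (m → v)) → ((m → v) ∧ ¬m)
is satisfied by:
  {q: True, m: False, v: False}
  {q: False, m: False, v: False}
  {v: True, q: True, m: False}
  {v: True, q: False, m: False}
  {m: True, q: True, v: False}


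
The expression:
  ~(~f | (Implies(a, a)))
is never true.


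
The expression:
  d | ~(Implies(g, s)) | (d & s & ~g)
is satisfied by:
  {d: True, g: True, s: False}
  {d: True, g: False, s: False}
  {d: True, s: True, g: True}
  {d: True, s: True, g: False}
  {g: True, s: False, d: False}


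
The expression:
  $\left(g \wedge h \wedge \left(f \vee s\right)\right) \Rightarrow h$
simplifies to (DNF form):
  $\text{True}$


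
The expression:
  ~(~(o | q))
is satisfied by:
  {q: True, o: True}
  {q: True, o: False}
  {o: True, q: False}


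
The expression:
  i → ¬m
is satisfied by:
  {m: False, i: False}
  {i: True, m: False}
  {m: True, i: False}


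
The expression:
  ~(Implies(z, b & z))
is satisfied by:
  {z: True, b: False}


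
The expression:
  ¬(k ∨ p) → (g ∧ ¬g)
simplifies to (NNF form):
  k ∨ p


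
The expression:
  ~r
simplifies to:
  ~r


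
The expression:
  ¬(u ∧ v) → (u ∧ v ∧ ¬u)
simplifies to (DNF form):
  u ∧ v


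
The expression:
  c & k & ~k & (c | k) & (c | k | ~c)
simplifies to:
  False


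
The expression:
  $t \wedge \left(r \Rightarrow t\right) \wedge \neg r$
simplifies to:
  $t \wedge \neg r$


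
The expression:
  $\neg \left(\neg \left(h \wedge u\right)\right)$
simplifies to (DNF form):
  $h \wedge u$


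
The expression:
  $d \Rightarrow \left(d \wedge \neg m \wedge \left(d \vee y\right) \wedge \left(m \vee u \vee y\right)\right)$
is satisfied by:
  {u: True, y: True, d: False, m: False}
  {u: True, y: False, d: False, m: False}
  {y: True, m: False, u: False, d: False}
  {m: False, y: False, u: False, d: False}
  {m: True, u: True, y: True, d: False}
  {m: True, u: True, y: False, d: False}
  {m: True, y: True, u: False, d: False}
  {m: True, y: False, u: False, d: False}
  {d: True, u: True, y: True, m: False}
  {d: True, u: True, y: False, m: False}
  {d: True, y: True, u: False, m: False}


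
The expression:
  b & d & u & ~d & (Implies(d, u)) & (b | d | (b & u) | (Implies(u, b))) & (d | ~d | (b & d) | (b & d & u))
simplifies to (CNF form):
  False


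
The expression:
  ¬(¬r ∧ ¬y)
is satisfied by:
  {r: True, y: True}
  {r: True, y: False}
  {y: True, r: False}


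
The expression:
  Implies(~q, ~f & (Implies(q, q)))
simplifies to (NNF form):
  q | ~f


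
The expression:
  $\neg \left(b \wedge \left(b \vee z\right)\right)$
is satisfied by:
  {b: False}


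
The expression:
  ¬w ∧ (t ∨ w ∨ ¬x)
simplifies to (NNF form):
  ¬w ∧ (t ∨ ¬x)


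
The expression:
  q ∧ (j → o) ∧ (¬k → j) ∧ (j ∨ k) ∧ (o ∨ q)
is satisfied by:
  {o: True, k: True, q: True, j: False}
  {k: True, q: True, o: False, j: False}
  {j: True, o: True, k: True, q: True}
  {j: True, o: True, q: True, k: False}


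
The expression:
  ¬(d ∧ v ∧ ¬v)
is always true.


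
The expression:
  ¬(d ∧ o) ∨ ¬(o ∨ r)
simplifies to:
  ¬d ∨ ¬o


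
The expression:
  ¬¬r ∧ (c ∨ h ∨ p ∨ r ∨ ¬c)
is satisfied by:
  {r: True}


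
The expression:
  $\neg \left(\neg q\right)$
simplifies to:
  $q$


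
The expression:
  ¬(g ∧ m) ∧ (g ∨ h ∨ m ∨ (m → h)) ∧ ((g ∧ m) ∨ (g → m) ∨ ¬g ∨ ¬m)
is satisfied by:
  {g: False, m: False}
  {m: True, g: False}
  {g: True, m: False}


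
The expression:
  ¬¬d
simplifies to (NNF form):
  d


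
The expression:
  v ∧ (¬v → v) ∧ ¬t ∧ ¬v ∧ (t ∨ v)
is never true.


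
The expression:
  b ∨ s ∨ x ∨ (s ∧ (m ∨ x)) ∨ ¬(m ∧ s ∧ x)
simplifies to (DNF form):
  True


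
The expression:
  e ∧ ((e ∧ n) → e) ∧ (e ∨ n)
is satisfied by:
  {e: True}


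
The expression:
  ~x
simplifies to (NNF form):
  ~x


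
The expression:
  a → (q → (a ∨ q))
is always true.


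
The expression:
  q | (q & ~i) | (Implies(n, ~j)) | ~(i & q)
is always true.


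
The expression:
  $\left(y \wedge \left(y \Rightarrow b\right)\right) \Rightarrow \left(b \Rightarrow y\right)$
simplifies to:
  $\text{True}$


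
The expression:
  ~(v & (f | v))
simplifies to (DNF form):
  ~v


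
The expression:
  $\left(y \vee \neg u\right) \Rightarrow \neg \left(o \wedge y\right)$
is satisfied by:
  {o: False, y: False}
  {y: True, o: False}
  {o: True, y: False}


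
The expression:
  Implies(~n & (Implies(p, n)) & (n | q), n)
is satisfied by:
  {n: True, p: True, q: False}
  {n: True, p: False, q: False}
  {p: True, n: False, q: False}
  {n: False, p: False, q: False}
  {n: True, q: True, p: True}
  {n: True, q: True, p: False}
  {q: True, p: True, n: False}


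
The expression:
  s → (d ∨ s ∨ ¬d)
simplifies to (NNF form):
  True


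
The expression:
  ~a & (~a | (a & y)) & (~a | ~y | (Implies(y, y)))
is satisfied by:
  {a: False}


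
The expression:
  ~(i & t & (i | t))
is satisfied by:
  {t: False, i: False}
  {i: True, t: False}
  {t: True, i: False}


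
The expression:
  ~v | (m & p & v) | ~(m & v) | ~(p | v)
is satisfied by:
  {p: True, m: False, v: False}
  {m: False, v: False, p: False}
  {v: True, p: True, m: False}
  {v: True, m: False, p: False}
  {p: True, m: True, v: False}
  {m: True, p: False, v: False}
  {v: True, m: True, p: True}


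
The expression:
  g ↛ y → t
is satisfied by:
  {y: True, t: True, g: False}
  {y: True, g: False, t: False}
  {t: True, g: False, y: False}
  {t: False, g: False, y: False}
  {y: True, t: True, g: True}
  {y: True, g: True, t: False}
  {t: True, g: True, y: False}


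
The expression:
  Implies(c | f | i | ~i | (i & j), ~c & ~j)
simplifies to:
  ~c & ~j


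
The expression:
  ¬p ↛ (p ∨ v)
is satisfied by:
  {v: False, p: False}


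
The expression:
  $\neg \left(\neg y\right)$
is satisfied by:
  {y: True}


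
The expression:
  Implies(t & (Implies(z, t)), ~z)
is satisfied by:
  {t: False, z: False}
  {z: True, t: False}
  {t: True, z: False}


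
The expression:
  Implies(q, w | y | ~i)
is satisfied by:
  {w: True, y: True, i: False, q: False}
  {w: True, i: False, q: False, y: False}
  {y: True, i: False, q: False, w: False}
  {y: False, i: False, q: False, w: False}
  {w: True, q: True, y: True, i: False}
  {w: True, q: True, y: False, i: False}
  {q: True, y: True, w: False, i: False}
  {q: True, w: False, i: False, y: False}
  {y: True, w: True, i: True, q: False}
  {w: True, i: True, y: False, q: False}
  {y: True, i: True, w: False, q: False}
  {i: True, w: False, q: False, y: False}
  {w: True, q: True, i: True, y: True}
  {w: True, q: True, i: True, y: False}
  {q: True, i: True, y: True, w: False}


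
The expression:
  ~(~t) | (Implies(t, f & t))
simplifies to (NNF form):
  True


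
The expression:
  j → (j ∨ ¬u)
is always true.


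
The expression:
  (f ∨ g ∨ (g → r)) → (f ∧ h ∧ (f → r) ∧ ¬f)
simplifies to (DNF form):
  False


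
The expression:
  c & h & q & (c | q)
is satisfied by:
  {h: True, c: True, q: True}


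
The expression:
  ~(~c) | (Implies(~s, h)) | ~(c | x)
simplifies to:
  c | h | s | ~x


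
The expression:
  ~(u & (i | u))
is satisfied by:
  {u: False}


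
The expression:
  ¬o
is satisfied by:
  {o: False}


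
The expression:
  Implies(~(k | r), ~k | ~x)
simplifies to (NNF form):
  True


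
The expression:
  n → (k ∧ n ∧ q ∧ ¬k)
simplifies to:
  ¬n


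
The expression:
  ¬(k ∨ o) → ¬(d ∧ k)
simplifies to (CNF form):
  True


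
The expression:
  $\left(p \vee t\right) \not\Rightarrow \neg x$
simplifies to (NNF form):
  $x \wedge \left(p \vee t\right)$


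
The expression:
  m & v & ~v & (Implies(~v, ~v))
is never true.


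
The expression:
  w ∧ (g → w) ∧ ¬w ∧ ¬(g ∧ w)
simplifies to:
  False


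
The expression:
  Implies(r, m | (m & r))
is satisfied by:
  {m: True, r: False}
  {r: False, m: False}
  {r: True, m: True}


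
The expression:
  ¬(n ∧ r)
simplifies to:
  ¬n ∨ ¬r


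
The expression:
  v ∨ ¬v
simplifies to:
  True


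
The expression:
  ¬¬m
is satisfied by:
  {m: True}


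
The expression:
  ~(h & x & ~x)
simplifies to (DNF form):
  True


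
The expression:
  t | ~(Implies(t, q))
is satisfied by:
  {t: True}


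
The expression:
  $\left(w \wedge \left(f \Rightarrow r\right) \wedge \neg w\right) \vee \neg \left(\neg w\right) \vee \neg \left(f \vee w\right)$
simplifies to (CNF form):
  $w \vee \neg f$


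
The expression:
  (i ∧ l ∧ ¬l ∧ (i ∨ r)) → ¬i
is always true.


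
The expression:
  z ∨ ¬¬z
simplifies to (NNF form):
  z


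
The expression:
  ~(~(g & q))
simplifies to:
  g & q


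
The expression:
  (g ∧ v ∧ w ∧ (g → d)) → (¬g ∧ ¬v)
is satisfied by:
  {w: False, v: False, d: False, g: False}
  {g: True, w: False, v: False, d: False}
  {d: True, w: False, v: False, g: False}
  {g: True, d: True, w: False, v: False}
  {v: True, g: False, w: False, d: False}
  {g: True, v: True, w: False, d: False}
  {d: True, v: True, g: False, w: False}
  {g: True, d: True, v: True, w: False}
  {w: True, d: False, v: False, g: False}
  {g: True, w: True, d: False, v: False}
  {d: True, w: True, g: False, v: False}
  {g: True, d: True, w: True, v: False}
  {v: True, w: True, d: False, g: False}
  {g: True, v: True, w: True, d: False}
  {d: True, v: True, w: True, g: False}


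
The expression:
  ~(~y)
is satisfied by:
  {y: True}


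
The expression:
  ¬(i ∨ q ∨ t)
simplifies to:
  ¬i ∧ ¬q ∧ ¬t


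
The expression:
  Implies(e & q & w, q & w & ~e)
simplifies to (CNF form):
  ~e | ~q | ~w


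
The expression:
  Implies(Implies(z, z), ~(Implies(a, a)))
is never true.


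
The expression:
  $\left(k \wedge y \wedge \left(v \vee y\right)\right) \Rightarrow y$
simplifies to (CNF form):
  $\text{True}$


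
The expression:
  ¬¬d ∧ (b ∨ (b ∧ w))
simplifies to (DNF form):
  b ∧ d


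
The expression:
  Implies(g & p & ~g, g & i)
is always true.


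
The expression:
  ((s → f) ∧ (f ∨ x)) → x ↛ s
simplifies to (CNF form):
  (x ∨ ¬f) ∧ (¬f ∨ ¬s)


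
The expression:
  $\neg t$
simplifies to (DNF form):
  $\neg t$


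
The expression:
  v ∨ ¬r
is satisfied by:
  {v: True, r: False}
  {r: False, v: False}
  {r: True, v: True}


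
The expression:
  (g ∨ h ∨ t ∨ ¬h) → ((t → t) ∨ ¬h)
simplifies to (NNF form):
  True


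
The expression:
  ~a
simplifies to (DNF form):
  ~a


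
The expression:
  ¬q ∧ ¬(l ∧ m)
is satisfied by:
  {q: False, l: False, m: False}
  {m: True, q: False, l: False}
  {l: True, q: False, m: False}


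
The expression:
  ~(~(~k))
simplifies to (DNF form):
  ~k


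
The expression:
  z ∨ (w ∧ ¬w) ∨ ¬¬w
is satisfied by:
  {z: True, w: True}
  {z: True, w: False}
  {w: True, z: False}


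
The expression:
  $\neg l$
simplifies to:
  $\neg l$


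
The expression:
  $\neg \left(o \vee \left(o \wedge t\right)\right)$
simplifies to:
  $\neg o$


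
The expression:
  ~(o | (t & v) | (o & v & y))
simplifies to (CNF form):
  ~o & (~t | ~v)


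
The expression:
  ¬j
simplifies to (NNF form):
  ¬j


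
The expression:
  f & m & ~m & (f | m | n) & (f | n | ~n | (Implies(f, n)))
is never true.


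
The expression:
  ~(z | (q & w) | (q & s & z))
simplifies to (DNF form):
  (~q & ~z) | (~w & ~z)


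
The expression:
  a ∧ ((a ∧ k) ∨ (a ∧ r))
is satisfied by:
  {a: True, r: True, k: True}
  {a: True, r: True, k: False}
  {a: True, k: True, r: False}


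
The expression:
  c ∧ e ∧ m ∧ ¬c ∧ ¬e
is never true.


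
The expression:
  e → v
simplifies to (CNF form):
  v ∨ ¬e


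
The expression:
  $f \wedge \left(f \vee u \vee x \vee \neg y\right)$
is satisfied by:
  {f: True}


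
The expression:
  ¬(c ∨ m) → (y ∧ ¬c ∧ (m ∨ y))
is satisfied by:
  {y: True, m: True, c: True}
  {y: True, m: True, c: False}
  {y: True, c: True, m: False}
  {y: True, c: False, m: False}
  {m: True, c: True, y: False}
  {m: True, c: False, y: False}
  {c: True, m: False, y: False}


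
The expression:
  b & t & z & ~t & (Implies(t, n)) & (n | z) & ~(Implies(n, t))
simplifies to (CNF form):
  False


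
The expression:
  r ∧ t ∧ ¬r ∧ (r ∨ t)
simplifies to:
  False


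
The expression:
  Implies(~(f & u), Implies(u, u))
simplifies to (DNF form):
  True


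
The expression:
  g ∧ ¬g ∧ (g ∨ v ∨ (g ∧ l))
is never true.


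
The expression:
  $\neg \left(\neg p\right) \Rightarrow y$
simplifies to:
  $y \vee \neg p$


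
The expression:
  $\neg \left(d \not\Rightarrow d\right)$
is always true.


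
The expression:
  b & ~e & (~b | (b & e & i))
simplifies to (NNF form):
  False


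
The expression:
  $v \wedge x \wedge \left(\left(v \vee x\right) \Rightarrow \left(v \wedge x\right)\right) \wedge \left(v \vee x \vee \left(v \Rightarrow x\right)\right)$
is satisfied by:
  {x: True, v: True}


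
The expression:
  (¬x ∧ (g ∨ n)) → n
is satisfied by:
  {n: True, x: True, g: False}
  {n: True, g: False, x: False}
  {x: True, g: False, n: False}
  {x: False, g: False, n: False}
  {n: True, x: True, g: True}
  {n: True, g: True, x: False}
  {x: True, g: True, n: False}


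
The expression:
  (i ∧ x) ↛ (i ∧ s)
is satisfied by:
  {i: True, x: True, s: False}


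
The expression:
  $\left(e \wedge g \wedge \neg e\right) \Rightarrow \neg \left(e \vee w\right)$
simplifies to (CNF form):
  $\text{True}$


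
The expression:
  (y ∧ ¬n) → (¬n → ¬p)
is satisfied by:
  {n: True, p: False, y: False}
  {p: False, y: False, n: False}
  {n: True, y: True, p: False}
  {y: True, p: False, n: False}
  {n: True, p: True, y: False}
  {p: True, n: False, y: False}
  {n: True, y: True, p: True}


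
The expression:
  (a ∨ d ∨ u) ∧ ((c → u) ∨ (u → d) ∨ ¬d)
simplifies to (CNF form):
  a ∨ d ∨ u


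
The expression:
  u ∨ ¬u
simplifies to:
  True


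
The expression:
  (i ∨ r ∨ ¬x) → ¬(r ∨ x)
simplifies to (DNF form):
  (¬i ∧ ¬r) ∨ (¬r ∧ ¬x)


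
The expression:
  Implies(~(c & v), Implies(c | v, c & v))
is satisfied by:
  {v: False, c: False}
  {c: True, v: True}


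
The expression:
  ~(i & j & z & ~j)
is always true.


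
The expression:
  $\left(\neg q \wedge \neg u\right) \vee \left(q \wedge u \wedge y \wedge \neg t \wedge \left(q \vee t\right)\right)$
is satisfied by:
  {y: True, q: False, t: False, u: False}
  {y: False, q: False, t: False, u: False}
  {y: True, t: True, q: False, u: False}
  {t: True, y: False, q: False, u: False}
  {u: True, y: True, q: True, t: False}


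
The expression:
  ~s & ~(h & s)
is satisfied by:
  {s: False}


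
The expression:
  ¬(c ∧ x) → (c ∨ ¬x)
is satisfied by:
  {c: True, x: False}
  {x: False, c: False}
  {x: True, c: True}


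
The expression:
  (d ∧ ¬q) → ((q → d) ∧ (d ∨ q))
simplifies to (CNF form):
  True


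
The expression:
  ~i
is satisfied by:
  {i: False}


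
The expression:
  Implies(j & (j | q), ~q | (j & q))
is always true.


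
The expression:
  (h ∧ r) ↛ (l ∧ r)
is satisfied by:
  {r: True, h: True, l: False}


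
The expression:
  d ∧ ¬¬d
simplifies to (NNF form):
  d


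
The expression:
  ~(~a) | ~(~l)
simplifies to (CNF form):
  a | l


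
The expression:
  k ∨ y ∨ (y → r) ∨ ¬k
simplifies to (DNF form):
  True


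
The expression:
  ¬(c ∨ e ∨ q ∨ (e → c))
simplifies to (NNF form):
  False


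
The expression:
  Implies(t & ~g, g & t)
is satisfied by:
  {g: True, t: False}
  {t: False, g: False}
  {t: True, g: True}


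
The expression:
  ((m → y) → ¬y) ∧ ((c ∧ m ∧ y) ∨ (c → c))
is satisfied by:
  {y: False}


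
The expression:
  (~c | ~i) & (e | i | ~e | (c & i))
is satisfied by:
  {c: False, i: False}
  {i: True, c: False}
  {c: True, i: False}


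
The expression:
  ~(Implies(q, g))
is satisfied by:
  {q: True, g: False}


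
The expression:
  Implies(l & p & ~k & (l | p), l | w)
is always true.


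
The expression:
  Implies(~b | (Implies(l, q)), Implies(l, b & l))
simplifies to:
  b | ~l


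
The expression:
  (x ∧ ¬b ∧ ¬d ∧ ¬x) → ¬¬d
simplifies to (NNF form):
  True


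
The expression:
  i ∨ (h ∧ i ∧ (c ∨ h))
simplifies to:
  i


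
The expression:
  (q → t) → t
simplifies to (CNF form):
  q ∨ t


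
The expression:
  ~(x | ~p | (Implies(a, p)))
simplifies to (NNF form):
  False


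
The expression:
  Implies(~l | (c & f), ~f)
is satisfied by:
  {l: True, c: False, f: False}
  {c: False, f: False, l: False}
  {l: True, c: True, f: False}
  {c: True, l: False, f: False}
  {f: True, l: True, c: False}


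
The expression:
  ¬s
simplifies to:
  ¬s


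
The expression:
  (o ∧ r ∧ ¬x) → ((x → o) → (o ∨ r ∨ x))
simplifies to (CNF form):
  True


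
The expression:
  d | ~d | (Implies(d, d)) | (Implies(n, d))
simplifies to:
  True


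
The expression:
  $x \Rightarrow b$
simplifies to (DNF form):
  $b \vee \neg x$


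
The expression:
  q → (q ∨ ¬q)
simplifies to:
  True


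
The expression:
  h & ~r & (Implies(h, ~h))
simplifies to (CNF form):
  False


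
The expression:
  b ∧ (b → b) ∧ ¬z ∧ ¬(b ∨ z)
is never true.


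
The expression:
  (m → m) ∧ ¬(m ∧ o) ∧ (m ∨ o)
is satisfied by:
  {o: True, m: False}
  {m: True, o: False}


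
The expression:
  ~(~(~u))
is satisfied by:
  {u: False}


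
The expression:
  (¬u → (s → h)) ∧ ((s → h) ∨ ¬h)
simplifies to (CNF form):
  h ∨ u ∨ ¬s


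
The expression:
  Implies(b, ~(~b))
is always true.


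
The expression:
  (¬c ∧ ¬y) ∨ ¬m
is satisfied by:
  {c: False, m: False, y: False}
  {y: True, c: False, m: False}
  {c: True, y: False, m: False}
  {y: True, c: True, m: False}
  {m: True, y: False, c: False}


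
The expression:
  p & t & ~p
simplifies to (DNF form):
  False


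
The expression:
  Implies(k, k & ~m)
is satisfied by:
  {k: False, m: False}
  {m: True, k: False}
  {k: True, m: False}


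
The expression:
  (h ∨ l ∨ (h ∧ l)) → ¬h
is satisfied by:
  {h: False}


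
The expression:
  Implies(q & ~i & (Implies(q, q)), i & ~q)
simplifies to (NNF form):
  i | ~q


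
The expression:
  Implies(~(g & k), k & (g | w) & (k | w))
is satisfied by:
  {g: True, w: True, k: True}
  {g: True, k: True, w: False}
  {w: True, k: True, g: False}


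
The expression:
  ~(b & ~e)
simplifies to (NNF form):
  e | ~b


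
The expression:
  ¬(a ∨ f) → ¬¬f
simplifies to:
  a ∨ f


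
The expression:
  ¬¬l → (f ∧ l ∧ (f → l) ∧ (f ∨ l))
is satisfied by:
  {f: True, l: False}
  {l: False, f: False}
  {l: True, f: True}


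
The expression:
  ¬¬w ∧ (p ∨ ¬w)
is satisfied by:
  {p: True, w: True}


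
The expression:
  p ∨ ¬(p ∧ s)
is always true.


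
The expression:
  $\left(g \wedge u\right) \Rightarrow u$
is always true.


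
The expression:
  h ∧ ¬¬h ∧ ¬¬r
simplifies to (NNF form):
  h ∧ r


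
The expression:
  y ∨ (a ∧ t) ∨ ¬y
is always true.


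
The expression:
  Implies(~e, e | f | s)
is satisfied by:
  {e: True, s: True, f: True}
  {e: True, s: True, f: False}
  {e: True, f: True, s: False}
  {e: True, f: False, s: False}
  {s: True, f: True, e: False}
  {s: True, f: False, e: False}
  {f: True, s: False, e: False}


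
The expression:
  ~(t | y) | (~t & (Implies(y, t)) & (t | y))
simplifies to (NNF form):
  ~t & ~y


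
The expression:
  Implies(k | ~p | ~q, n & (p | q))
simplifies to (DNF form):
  (n & p) | (n & q) | (n & p & q) | (n & p & ~k) | (n & q & ~k) | (p & q & ~k) | (n & p & q & ~k)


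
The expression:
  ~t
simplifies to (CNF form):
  ~t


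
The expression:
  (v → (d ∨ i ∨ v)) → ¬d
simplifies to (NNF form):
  ¬d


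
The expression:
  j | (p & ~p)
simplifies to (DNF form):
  j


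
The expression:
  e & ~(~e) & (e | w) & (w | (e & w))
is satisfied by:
  {e: True, w: True}


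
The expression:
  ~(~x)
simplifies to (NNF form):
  x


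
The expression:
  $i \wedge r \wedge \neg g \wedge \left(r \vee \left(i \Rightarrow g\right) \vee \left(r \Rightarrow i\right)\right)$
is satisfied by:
  {r: True, i: True, g: False}


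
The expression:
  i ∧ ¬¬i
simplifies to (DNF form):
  i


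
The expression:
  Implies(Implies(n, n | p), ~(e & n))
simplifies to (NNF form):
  ~e | ~n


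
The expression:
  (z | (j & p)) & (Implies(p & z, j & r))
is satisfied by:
  {r: True, z: True, j: True, p: False}
  {r: True, z: True, j: False, p: False}
  {z: True, j: True, p: False, r: False}
  {z: True, j: False, p: False, r: False}
  {r: True, p: True, j: True, z: False}
  {p: True, j: True, r: False, z: False}
  {r: True, z: True, p: True, j: True}


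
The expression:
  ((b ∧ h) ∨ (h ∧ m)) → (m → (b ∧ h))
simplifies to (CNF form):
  b ∨ ¬h ∨ ¬m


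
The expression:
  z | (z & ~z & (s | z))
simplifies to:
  z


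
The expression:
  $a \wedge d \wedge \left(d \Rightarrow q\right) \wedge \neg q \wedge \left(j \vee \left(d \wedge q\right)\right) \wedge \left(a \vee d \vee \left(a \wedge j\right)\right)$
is never true.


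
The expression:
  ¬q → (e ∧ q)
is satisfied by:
  {q: True}


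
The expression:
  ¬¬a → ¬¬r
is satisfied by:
  {r: True, a: False}
  {a: False, r: False}
  {a: True, r: True}


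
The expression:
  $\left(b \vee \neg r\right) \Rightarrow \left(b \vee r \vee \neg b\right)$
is always true.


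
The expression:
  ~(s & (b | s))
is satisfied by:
  {s: False}


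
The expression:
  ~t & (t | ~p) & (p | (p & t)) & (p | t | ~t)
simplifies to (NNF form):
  False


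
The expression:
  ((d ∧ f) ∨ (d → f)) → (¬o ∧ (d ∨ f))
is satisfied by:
  {d: True, o: False, f: False}
  {f: True, d: True, o: False}
  {f: True, d: False, o: False}
  {o: True, d: True, f: False}


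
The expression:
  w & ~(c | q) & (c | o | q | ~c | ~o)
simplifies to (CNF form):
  w & ~c & ~q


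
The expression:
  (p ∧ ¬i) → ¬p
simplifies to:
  i ∨ ¬p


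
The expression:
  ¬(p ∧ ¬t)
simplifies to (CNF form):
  t ∨ ¬p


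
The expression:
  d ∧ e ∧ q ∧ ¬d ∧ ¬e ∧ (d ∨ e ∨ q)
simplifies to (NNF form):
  False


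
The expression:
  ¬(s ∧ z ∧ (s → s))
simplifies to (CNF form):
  ¬s ∨ ¬z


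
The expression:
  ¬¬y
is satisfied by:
  {y: True}


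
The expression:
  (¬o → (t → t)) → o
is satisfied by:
  {o: True}


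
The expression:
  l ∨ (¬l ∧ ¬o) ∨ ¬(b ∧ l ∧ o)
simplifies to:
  True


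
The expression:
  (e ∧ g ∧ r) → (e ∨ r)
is always true.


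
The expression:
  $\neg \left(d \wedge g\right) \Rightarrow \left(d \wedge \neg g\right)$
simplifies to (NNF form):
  $d$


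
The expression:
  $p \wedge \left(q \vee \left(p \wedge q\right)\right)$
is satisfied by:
  {p: True, q: True}


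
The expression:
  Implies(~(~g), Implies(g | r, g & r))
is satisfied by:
  {r: True, g: False}
  {g: False, r: False}
  {g: True, r: True}


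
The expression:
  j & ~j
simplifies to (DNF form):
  False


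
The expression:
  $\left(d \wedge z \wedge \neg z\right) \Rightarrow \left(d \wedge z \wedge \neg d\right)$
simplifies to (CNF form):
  $\text{True}$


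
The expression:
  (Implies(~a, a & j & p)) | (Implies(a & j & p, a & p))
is always true.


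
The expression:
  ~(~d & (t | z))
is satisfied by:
  {d: True, t: False, z: False}
  {d: True, z: True, t: False}
  {d: True, t: True, z: False}
  {d: True, z: True, t: True}
  {z: False, t: False, d: False}


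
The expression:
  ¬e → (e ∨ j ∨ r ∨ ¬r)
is always true.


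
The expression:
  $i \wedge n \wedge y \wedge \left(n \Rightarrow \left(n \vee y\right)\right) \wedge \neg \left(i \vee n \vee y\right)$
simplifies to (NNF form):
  $\text{False}$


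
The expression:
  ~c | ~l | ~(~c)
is always true.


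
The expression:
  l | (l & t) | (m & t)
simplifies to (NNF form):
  l | (m & t)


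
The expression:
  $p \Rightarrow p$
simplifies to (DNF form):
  $\text{True}$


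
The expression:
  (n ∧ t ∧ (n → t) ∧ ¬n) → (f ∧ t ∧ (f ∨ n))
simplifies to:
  True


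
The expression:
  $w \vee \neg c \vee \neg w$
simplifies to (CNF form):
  $\text{True}$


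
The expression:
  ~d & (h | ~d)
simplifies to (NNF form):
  ~d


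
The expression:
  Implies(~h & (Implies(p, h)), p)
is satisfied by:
  {p: True, h: True}
  {p: True, h: False}
  {h: True, p: False}


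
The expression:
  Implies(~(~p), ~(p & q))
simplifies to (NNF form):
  ~p | ~q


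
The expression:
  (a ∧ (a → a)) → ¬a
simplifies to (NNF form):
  ¬a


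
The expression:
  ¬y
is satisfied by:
  {y: False}


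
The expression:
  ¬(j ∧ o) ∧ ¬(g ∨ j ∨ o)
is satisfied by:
  {g: False, o: False, j: False}


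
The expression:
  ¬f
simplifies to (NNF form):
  ¬f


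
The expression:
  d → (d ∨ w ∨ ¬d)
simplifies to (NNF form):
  True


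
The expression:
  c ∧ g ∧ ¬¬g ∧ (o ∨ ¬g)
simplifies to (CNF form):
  c ∧ g ∧ o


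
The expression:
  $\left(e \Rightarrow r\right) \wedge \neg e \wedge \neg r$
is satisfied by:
  {e: False, r: False}


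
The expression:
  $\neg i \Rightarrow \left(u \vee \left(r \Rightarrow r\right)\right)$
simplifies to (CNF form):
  $\text{True}$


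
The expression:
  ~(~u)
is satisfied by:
  {u: True}


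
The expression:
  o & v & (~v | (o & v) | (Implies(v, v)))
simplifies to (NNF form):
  o & v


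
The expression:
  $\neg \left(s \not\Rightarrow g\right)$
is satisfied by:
  {g: True, s: False}
  {s: False, g: False}
  {s: True, g: True}


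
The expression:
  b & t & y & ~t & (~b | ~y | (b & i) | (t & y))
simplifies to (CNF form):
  False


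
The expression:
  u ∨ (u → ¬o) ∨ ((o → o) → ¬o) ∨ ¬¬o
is always true.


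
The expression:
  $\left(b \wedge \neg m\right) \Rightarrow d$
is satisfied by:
  {d: True, m: True, b: False}
  {d: True, m: False, b: False}
  {m: True, d: False, b: False}
  {d: False, m: False, b: False}
  {b: True, d: True, m: True}
  {b: True, d: True, m: False}
  {b: True, m: True, d: False}


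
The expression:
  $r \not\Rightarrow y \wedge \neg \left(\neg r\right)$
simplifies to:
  $r \wedge \neg y$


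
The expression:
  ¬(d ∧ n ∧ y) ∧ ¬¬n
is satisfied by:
  {n: True, d: False, y: False}
  {y: True, n: True, d: False}
  {d: True, n: True, y: False}


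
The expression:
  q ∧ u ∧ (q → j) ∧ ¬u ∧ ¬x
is never true.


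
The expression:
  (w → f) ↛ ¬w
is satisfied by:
  {w: True, f: True}


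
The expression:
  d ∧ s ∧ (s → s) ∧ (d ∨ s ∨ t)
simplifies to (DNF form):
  d ∧ s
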